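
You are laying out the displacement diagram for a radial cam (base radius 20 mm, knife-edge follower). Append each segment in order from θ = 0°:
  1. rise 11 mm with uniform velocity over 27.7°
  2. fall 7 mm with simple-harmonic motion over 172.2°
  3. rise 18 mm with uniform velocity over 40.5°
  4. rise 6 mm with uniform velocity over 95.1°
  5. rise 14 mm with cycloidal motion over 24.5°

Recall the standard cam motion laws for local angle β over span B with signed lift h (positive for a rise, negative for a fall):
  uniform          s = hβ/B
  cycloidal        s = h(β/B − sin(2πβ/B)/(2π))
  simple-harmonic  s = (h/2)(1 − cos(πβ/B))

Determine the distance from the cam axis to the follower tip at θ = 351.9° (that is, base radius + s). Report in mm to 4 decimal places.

seg 1 [0°–27.7°] uniform, h=11: full span → s += 11 → s = 11.0000
seg 2 [27.7°–199.9°] simple-harmonic, h=-7: full span → s += -7 → s = 4.0000
seg 3 [199.9°–240.4°] uniform, h=18: full span → s += 18 → s = 22.0000
seg 4 [240.4°–335.5°] uniform, h=6: full span → s += 6 → s = 28.0000
seg 5 [335.5°–360°] cycloidal, h=14: θ=351.9° here. β=16.4, B=24.5. 14·(0.6694 − sin(2π·0.6694)/(2π)) = 11.3198 → s = 39.3198
radial distance = base radius + s = 20 + 39.3198 = 59.3198

59.3198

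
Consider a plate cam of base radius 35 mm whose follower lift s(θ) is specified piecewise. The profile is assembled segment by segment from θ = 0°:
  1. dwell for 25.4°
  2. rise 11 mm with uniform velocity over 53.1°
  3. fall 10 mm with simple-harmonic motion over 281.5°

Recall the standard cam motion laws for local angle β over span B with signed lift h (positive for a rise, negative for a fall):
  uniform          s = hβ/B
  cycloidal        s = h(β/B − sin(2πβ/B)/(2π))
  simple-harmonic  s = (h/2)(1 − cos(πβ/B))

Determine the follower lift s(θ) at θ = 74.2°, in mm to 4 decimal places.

seg 1 [0°–25.4°] dwell: s stays 0.0000
seg 2 [25.4°–78.5°] uniform, h=11: θ=74.2° here. β=48.8, B=53.1. 11·48.8/53.1 = 10.1092 → s = 10.1092

10.1092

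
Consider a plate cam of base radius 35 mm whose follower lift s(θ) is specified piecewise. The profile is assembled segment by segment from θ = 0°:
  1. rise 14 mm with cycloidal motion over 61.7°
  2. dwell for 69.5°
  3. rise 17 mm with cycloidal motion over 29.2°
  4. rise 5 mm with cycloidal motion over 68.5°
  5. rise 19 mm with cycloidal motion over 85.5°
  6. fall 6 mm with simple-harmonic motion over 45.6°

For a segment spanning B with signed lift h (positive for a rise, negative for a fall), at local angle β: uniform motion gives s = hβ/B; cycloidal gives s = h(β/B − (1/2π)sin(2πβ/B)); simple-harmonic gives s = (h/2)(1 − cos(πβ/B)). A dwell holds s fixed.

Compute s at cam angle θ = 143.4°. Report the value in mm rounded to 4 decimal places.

seg 1 [0°–61.7°] cycloidal, h=14: full span → s += 14 → s = 14.0000
seg 2 [61.7°–131.2°] dwell: s stays 14.0000
seg 3 [131.2°–160.4°] cycloidal, h=17: θ=143.4° here. β=12.2, B=29.2. 17·(0.4178 − sin(2π·0.4178)/(2π)) = 5.7668 → s = 19.7668

19.7668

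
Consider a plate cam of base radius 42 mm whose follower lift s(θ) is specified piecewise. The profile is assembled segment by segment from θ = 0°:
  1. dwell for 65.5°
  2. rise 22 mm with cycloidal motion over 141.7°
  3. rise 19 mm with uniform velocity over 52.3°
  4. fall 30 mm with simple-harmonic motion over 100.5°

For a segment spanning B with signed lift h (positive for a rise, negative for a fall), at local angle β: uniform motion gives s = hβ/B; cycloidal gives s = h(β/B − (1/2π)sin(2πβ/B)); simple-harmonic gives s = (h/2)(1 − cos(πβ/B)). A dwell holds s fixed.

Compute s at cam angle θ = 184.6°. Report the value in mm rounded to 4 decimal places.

seg 1 [0°–65.5°] dwell: s stays 0.0000
seg 2 [65.5°–207.2°] cycloidal, h=22: θ=184.6° here. β=119.1, B=141.7. 22·(0.8405 − sin(2π·0.8405)/(2π)) = 21.4415 → s = 21.4415

21.4415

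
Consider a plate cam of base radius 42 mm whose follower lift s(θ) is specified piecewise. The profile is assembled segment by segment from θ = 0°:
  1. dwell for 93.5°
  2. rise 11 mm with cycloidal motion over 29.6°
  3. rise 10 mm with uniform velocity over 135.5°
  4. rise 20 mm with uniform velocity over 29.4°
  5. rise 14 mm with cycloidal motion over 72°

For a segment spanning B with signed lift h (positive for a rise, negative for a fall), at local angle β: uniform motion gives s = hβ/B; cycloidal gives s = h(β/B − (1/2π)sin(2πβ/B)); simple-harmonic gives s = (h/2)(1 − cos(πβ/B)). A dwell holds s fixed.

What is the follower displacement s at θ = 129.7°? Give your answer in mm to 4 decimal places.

seg 1 [0°–93.5°] dwell: s stays 0.0000
seg 2 [93.5°–123.1°] cycloidal, h=11: full span → s += 11 → s = 11.0000
seg 3 [123.1°–258.6°] uniform, h=10: θ=129.7° here. β=6.6, B=135.5. 10·6.6/135.5 = 0.4871 → s = 11.4871

11.4871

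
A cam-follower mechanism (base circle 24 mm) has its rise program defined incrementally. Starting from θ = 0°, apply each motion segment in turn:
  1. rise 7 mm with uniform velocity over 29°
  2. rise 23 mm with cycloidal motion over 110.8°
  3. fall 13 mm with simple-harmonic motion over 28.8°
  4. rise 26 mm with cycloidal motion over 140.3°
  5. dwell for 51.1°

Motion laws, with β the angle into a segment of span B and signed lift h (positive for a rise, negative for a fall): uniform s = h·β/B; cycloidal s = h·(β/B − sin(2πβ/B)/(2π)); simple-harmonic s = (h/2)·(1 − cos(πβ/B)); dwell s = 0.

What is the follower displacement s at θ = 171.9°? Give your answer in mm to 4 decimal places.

seg 1 [0°–29°] uniform, h=7: full span → s += 7 → s = 7.0000
seg 2 [29°–139.8°] cycloidal, h=23: full span → s += 23 → s = 30.0000
seg 3 [139.8°–168.6°] simple-harmonic, h=-13: full span → s += -13 → s = 17.0000
seg 4 [168.6°–308.9°] cycloidal, h=26: θ=171.9° here. β=3.3, B=140.3. 26·(0.0235 − sin(2π·0.0235)/(2π)) = 0.0022 → s = 17.0022

17.0022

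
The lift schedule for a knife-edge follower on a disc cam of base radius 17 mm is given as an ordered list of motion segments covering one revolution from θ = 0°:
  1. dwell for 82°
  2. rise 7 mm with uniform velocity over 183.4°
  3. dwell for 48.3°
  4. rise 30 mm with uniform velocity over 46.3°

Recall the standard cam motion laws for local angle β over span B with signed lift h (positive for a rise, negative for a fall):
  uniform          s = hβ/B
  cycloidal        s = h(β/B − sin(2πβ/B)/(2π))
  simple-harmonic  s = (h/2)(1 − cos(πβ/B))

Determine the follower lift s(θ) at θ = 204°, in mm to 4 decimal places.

seg 1 [0°–82°] dwell: s stays 0.0000
seg 2 [82°–265.4°] uniform, h=7: θ=204° here. β=122, B=183.4. 7·122/183.4 = 4.6565 → s = 4.6565

4.6565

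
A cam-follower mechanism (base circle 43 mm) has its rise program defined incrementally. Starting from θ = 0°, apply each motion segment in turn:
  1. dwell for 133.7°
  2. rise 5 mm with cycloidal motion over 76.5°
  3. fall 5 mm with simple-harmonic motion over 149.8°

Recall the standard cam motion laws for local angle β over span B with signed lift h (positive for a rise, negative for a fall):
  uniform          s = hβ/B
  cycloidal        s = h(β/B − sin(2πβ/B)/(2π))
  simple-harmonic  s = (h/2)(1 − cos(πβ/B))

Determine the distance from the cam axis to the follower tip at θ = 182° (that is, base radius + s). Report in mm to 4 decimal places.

seg 1 [0°–133.7°] dwell: s stays 0.0000
seg 2 [133.7°–210.2°] cycloidal, h=5: θ=182° here. β=48.3, B=76.5. 5·(0.6314 − sin(2π·0.6314)/(2π)) = 3.7416 → s = 3.7416
radial distance = base radius + s = 43 + 3.7416 = 46.7416

46.7416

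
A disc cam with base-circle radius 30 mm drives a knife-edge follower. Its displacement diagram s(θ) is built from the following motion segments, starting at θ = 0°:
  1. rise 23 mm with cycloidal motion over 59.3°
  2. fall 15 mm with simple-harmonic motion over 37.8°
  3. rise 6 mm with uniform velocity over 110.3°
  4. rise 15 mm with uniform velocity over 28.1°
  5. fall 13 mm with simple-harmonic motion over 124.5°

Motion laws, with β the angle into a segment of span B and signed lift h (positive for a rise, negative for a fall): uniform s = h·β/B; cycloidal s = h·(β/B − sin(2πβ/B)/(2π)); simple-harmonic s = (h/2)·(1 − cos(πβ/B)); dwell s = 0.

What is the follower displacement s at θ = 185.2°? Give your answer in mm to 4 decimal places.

seg 1 [0°–59.3°] cycloidal, h=23: full span → s += 23 → s = 23.0000
seg 2 [59.3°–97.1°] simple-harmonic, h=-15: full span → s += -15 → s = 8.0000
seg 3 [97.1°–207.4°] uniform, h=6: θ=185.2° here. β=88.1, B=110.3. 6·88.1/110.3 = 4.7924 → s = 12.7924

12.7924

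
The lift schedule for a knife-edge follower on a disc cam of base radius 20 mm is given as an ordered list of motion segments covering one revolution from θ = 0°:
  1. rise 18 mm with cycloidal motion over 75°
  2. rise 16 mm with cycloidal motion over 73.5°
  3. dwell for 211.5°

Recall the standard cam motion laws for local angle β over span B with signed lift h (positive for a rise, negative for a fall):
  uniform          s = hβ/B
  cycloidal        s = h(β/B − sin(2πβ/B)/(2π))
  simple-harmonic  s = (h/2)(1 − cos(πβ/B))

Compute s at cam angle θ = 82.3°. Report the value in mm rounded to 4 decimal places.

seg 1 [0°–75°] cycloidal, h=18: full span → s += 18 → s = 18.0000
seg 2 [75°–148.5°] cycloidal, h=16: θ=82.3° here. β=7.3, B=73.5. 16·(0.0993 − sin(2π·0.0993)/(2π)) = 0.1012 → s = 18.1012

18.1012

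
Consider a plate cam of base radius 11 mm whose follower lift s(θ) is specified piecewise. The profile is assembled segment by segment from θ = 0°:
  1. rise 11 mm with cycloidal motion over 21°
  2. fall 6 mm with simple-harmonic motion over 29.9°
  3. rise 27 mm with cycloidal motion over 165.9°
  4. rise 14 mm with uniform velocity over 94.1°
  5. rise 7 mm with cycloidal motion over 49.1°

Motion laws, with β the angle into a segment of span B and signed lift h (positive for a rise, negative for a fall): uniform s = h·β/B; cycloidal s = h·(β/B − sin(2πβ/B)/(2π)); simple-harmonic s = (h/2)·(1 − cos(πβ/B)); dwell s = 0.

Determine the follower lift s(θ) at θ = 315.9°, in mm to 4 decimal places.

seg 1 [0°–21°] cycloidal, h=11: full span → s += 11 → s = 11.0000
seg 2 [21°–50.9°] simple-harmonic, h=-6: full span → s += -6 → s = 5.0000
seg 3 [50.9°–216.8°] cycloidal, h=27: full span → s += 27 → s = 32.0000
seg 4 [216.8°–310.9°] uniform, h=14: full span → s += 14 → s = 46.0000
seg 5 [310.9°–360°] cycloidal, h=7: θ=315.9° here. β=5, B=49.1. 7·(0.1018 − sin(2π·0.1018)/(2π)) = 0.0477 → s = 46.0477

46.0477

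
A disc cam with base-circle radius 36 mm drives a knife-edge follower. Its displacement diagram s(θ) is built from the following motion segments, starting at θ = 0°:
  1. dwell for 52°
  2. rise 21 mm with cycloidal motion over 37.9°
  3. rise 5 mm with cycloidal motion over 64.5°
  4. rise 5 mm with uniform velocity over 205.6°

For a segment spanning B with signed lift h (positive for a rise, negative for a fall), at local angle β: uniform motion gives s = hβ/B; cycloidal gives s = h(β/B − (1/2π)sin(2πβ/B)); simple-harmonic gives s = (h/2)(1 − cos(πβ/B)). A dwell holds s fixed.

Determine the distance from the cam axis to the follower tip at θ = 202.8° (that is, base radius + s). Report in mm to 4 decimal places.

seg 1 [0°–52°] dwell: s stays 0.0000
seg 2 [52°–89.9°] cycloidal, h=21: full span → s += 21 → s = 21.0000
seg 3 [89.9°–154.4°] cycloidal, h=5: full span → s += 5 → s = 26.0000
seg 4 [154.4°–360°] uniform, h=5: θ=202.8° here. β=48.4, B=205.6. 5·48.4/205.6 = 1.1770 → s = 27.1770
radial distance = base radius + s = 36 + 27.1770 = 63.1770

63.1770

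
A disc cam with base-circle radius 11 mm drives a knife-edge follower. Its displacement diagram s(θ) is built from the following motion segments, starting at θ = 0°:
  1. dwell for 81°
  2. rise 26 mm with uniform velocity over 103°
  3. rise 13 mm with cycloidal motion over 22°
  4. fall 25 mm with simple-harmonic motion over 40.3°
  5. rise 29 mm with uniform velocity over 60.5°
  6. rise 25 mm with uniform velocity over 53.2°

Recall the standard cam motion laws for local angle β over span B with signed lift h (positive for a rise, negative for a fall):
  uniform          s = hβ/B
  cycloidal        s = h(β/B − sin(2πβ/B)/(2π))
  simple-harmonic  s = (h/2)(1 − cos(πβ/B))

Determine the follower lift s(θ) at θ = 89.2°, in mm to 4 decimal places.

seg 1 [0°–81°] dwell: s stays 0.0000
seg 2 [81°–184°] uniform, h=26: θ=89.2° here. β=8.2, B=103. 26·8.2/103 = 2.0699 → s = 2.0699

2.0699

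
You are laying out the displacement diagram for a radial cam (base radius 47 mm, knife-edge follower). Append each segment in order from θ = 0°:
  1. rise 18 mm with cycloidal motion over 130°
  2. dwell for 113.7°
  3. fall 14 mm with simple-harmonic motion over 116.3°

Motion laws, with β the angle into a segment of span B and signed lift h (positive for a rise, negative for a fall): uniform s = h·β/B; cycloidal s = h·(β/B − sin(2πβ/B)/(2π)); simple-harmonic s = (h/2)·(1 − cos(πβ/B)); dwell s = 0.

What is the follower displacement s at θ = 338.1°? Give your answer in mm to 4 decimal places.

seg 1 [0°–130°] cycloidal, h=18: full span → s += 18 → s = 18.0000
seg 2 [130°–243.7°] dwell: s stays 18.0000
seg 3 [243.7°–360°] simple-harmonic, h=-14: θ=338.1° here. β=94.4, B=116.3. -14/2·(1 − cos(π·0.8117)) = -12.8104 → s = 5.1896

5.1896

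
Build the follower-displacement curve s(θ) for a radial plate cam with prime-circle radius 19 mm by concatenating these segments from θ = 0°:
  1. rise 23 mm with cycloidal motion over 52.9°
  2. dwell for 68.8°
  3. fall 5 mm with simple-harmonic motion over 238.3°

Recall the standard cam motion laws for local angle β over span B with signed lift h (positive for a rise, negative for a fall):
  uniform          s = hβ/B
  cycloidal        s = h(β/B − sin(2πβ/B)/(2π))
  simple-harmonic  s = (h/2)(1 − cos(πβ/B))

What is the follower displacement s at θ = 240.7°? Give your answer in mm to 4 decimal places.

seg 1 [0°–52.9°] cycloidal, h=23: full span → s += 23 → s = 23.0000
seg 2 [52.9°–121.7°] dwell: s stays 23.0000
seg 3 [121.7°–360°] simple-harmonic, h=-5: θ=240.7° here. β=119, B=238.3. -5/2·(1 − cos(π·0.4994)) = -2.4951 → s = 20.5049

20.5049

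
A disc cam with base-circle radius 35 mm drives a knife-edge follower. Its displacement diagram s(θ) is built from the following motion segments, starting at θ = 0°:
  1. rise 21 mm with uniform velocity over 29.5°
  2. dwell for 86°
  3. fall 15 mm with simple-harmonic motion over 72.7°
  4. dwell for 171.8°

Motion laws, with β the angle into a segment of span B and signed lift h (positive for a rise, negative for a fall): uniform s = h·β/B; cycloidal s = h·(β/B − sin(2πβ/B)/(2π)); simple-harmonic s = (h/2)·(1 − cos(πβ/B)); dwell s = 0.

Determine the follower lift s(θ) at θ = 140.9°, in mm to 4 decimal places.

seg 1 [0°–29.5°] uniform, h=21: full span → s += 21 → s = 21.0000
seg 2 [29.5°–115.5°] dwell: s stays 21.0000
seg 3 [115.5°–188.2°] simple-harmonic, h=-15: θ=140.9° here. β=25.4, B=72.7. -15/2·(1 − cos(π·0.3494)) = -4.0821 → s = 16.9179

16.9179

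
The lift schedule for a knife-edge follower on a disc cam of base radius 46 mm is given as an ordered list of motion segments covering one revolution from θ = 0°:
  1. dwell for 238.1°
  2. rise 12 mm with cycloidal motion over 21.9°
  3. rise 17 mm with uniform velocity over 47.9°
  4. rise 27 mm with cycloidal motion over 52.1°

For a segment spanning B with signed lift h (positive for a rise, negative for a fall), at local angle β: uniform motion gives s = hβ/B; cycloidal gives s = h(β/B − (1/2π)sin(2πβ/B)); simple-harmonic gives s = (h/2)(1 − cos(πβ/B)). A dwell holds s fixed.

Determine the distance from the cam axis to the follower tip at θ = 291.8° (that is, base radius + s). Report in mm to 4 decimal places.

seg 1 [0°–238.1°] dwell: s stays 0.0000
seg 2 [238.1°–260°] cycloidal, h=12: full span → s += 12 → s = 12.0000
seg 3 [260°–307.9°] uniform, h=17: θ=291.8° here. β=31.8, B=47.9. 17·31.8/47.9 = 11.2860 → s = 23.2860
radial distance = base radius + s = 46 + 23.2860 = 69.2860

69.2860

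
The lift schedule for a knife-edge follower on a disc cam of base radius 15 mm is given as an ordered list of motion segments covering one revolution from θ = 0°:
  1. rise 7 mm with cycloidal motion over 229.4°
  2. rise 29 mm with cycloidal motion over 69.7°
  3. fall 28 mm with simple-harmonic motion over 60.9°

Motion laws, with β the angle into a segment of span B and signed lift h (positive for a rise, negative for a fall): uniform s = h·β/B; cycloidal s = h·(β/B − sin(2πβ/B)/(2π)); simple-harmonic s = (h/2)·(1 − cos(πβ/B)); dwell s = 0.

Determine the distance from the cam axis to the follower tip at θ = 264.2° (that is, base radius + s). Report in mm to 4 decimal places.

seg 1 [0°–229.4°] cycloidal, h=7: full span → s += 7 → s = 7.0000
seg 2 [229.4°–299.1°] cycloidal, h=29: θ=264.2° here. β=34.8, B=69.7. 29·(0.4993 − sin(2π·0.4993)/(2π)) = 14.4584 → s = 21.4584
radial distance = base radius + s = 15 + 21.4584 = 36.4584

36.4584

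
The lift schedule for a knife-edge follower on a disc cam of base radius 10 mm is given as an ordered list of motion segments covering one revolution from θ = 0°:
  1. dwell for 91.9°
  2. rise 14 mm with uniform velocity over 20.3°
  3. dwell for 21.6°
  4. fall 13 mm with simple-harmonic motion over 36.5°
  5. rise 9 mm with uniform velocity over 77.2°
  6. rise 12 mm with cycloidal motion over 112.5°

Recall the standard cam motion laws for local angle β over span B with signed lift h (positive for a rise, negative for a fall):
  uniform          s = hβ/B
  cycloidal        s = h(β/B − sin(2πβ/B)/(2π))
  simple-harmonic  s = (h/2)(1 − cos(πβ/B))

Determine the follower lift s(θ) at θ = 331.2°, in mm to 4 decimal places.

seg 1 [0°–91.9°] dwell: s stays 0.0000
seg 2 [91.9°–112.2°] uniform, h=14: full span → s += 14 → s = 14.0000
seg 3 [112.2°–133.8°] dwell: s stays 14.0000
seg 4 [133.8°–170.3°] simple-harmonic, h=-13: full span → s += -13 → s = 1.0000
seg 5 [170.3°–247.5°] uniform, h=9: full span → s += 9 → s = 10.0000
seg 6 [247.5°–360°] cycloidal, h=12: θ=331.2° here. β=83.7, B=112.5. 12·(0.7440 − sin(2π·0.7440)/(2π)) = 10.8365 → s = 20.8365

20.8365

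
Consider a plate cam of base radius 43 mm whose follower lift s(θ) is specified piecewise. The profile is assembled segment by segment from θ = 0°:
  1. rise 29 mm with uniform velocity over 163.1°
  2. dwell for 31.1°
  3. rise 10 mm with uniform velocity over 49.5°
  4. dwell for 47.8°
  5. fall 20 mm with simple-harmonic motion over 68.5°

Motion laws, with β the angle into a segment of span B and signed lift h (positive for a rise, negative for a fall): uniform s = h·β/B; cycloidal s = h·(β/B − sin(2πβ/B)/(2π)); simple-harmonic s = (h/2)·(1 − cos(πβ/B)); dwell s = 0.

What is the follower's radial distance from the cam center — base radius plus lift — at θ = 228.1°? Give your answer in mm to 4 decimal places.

seg 1 [0°–163.1°] uniform, h=29: full span → s += 29 → s = 29.0000
seg 2 [163.1°–194.2°] dwell: s stays 29.0000
seg 3 [194.2°–243.7°] uniform, h=10: θ=228.1° here. β=33.9, B=49.5. 10·33.9/49.5 = 6.8485 → s = 35.8485
radial distance = base radius + s = 43 + 35.8485 = 78.8485

78.8485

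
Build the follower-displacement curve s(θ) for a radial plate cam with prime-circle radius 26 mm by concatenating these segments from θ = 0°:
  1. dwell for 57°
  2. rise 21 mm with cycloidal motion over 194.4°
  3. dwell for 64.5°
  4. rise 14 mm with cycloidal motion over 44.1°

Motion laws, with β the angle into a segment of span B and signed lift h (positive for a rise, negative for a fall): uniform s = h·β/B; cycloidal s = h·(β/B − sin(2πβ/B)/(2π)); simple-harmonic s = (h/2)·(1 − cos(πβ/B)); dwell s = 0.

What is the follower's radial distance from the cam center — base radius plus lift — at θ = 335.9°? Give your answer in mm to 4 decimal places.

seg 1 [0°–57°] dwell: s stays 0.0000
seg 2 [57°–251.4°] cycloidal, h=21: full span → s += 21 → s = 21.0000
seg 3 [251.4°–315.9°] dwell: s stays 21.0000
seg 4 [315.9°–360°] cycloidal, h=14: θ=335.9° here. β=20, B=44.1. 14·(0.4535 − sin(2π·0.4535)/(2π)) = 5.7076 → s = 26.7076
radial distance = base radius + s = 26 + 26.7076 = 52.7076

52.7076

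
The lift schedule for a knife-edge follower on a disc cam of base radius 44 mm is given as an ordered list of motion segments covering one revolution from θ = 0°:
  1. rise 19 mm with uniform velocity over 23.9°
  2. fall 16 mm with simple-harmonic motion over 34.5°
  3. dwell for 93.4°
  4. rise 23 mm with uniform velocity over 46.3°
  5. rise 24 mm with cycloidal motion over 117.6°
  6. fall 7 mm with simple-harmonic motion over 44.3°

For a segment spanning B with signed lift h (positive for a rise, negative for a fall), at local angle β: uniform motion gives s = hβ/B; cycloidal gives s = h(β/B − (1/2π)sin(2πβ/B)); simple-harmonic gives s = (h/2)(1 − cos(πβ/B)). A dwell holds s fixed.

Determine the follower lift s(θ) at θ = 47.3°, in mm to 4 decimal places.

seg 1 [0°–23.9°] uniform, h=19: full span → s += 19 → s = 19.0000
seg 2 [23.9°–58.4°] simple-harmonic, h=-16: θ=47.3° here. β=23.4, B=34.5. -16/2·(1 − cos(π·0.6783)) = -12.2496 → s = 6.7504

6.7504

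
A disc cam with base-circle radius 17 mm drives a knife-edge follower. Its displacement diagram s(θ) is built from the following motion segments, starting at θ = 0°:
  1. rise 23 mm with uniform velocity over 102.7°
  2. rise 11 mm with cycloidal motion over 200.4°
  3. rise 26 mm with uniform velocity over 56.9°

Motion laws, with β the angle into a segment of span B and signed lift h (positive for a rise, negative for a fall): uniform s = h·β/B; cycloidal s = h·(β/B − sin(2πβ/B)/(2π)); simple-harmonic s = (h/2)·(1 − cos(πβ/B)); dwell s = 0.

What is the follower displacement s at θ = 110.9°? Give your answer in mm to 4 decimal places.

seg 1 [0°–102.7°] uniform, h=23: full span → s += 23 → s = 23.0000
seg 2 [102.7°–303.1°] cycloidal, h=11: θ=110.9° here. β=8.2, B=200.4. 11·(0.0409 − sin(2π·0.0409)/(2π)) = 0.0049 → s = 23.0049

23.0049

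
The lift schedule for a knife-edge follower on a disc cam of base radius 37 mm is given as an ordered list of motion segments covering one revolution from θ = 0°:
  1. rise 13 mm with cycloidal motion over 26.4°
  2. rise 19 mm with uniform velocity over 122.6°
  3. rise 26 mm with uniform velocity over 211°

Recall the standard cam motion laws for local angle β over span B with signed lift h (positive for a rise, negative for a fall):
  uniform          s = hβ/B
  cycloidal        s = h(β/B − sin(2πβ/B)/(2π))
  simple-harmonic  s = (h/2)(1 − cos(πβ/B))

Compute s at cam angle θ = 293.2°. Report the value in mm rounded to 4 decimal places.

seg 1 [0°–26.4°] cycloidal, h=13: full span → s += 13 → s = 13.0000
seg 2 [26.4°–149°] uniform, h=19: full span → s += 19 → s = 32.0000
seg 3 [149°–360°] uniform, h=26: θ=293.2° here. β=144.2, B=211. 26·144.2/211 = 17.7687 → s = 49.7687

49.7687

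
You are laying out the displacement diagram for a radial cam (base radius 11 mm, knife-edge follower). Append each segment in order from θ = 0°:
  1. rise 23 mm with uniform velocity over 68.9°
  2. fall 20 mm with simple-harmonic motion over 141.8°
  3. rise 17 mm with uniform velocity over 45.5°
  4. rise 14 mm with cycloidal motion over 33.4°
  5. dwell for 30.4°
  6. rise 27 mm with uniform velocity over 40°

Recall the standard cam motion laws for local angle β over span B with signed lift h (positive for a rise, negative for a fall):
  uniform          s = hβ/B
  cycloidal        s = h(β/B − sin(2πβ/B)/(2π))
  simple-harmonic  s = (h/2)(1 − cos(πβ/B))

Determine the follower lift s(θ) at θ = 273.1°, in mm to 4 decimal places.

seg 1 [0°–68.9°] uniform, h=23: full span → s += 23 → s = 23.0000
seg 2 [68.9°–210.7°] simple-harmonic, h=-20: full span → s += -20 → s = 3.0000
seg 3 [210.7°–256.2°] uniform, h=17: full span → s += 17 → s = 20.0000
seg 4 [256.2°–289.6°] cycloidal, h=14: θ=273.1° here. β=16.9, B=33.4. 14·(0.5060 − sin(2π·0.5060)/(2π)) = 7.1676 → s = 27.1676

27.1676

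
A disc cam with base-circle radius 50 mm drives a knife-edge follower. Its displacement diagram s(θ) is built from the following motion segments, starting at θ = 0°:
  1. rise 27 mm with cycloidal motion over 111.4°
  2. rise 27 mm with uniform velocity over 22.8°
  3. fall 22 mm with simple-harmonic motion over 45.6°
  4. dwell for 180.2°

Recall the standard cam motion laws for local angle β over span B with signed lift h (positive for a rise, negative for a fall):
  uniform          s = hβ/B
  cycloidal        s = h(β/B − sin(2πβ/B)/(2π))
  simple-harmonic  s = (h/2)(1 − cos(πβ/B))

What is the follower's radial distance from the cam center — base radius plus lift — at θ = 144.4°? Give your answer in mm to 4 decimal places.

seg 1 [0°–111.4°] cycloidal, h=27: full span → s += 27 → s = 27.0000
seg 2 [111.4°–134.2°] uniform, h=27: full span → s += 27 → s = 54.0000
seg 3 [134.2°–179.8°] simple-harmonic, h=-22: θ=144.4° here. β=10.2, B=45.6. -22/2·(1 − cos(π·0.2237)) = -2.6061 → s = 51.3939
radial distance = base radius + s = 50 + 51.3939 = 101.3939

101.3939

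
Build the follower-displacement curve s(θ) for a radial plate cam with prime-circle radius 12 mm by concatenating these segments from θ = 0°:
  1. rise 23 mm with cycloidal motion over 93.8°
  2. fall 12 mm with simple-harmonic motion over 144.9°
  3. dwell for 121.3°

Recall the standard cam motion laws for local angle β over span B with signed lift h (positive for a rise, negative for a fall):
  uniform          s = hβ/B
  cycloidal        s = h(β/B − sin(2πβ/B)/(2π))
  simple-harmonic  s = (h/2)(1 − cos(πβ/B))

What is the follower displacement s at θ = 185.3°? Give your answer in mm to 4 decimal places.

seg 1 [0°–93.8°] cycloidal, h=23: full span → s += 23 → s = 23.0000
seg 2 [93.8°–238.7°] simple-harmonic, h=-12: θ=185.3° here. β=91.5, B=144.9. -12/2·(1 − cos(π·0.6315)) = -8.4083 → s = 14.5917

14.5917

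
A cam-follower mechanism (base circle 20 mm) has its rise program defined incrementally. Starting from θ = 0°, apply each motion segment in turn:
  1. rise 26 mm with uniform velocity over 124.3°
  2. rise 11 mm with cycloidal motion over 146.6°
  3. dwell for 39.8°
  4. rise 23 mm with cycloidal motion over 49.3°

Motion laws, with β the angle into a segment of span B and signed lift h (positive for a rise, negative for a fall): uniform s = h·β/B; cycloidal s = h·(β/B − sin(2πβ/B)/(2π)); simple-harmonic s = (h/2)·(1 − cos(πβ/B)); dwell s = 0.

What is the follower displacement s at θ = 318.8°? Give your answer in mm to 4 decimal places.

seg 1 [0°–124.3°] uniform, h=26: full span → s += 26 → s = 26.0000
seg 2 [124.3°–270.9°] cycloidal, h=11: full span → s += 11 → s = 37.0000
seg 3 [270.9°–310.7°] dwell: s stays 37.0000
seg 4 [310.7°–360°] cycloidal, h=23: θ=318.8° here. β=8.1, B=49.3. 23·(0.1643 − sin(2π·0.1643)/(2π)) = 0.6363 → s = 37.6363

37.6363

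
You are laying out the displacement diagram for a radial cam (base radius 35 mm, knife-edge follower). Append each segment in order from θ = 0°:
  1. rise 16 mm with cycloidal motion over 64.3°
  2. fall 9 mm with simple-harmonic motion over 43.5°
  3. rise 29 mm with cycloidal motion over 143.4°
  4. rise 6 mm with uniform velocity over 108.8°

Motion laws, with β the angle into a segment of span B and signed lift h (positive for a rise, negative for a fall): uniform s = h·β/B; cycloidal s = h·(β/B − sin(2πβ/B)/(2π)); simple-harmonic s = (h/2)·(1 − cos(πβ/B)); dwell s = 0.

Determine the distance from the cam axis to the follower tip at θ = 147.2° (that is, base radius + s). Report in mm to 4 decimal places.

seg 1 [0°–64.3°] cycloidal, h=16: full span → s += 16 → s = 16.0000
seg 2 [64.3°–107.8°] simple-harmonic, h=-9: full span → s += -9 → s = 7.0000
seg 3 [107.8°–251.2°] cycloidal, h=29: θ=147.2° here. β=39.4, B=143.4. 29·(0.2748 − sin(2π·0.2748)/(2π)) = 3.4082 → s = 10.4082
radial distance = base radius + s = 35 + 10.4082 = 45.4082

45.4082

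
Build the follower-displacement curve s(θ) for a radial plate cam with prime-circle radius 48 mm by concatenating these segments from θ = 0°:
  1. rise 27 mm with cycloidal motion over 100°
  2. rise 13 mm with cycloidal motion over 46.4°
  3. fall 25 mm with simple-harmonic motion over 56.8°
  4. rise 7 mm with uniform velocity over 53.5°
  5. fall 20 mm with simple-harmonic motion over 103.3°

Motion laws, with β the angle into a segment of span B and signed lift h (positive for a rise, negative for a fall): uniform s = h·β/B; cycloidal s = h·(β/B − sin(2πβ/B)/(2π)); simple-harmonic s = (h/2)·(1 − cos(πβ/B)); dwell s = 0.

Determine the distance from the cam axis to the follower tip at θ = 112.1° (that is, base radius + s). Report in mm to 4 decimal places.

seg 1 [0°–100°] cycloidal, h=27: full span → s += 27 → s = 27.0000
seg 2 [100°–146.4°] cycloidal, h=13: θ=112.1° here. β=12.1, B=46.4. 13·(0.2608 − sin(2π·0.2608)/(2π)) = 1.3258 → s = 28.3258
radial distance = base radius + s = 48 + 28.3258 = 76.3258

76.3258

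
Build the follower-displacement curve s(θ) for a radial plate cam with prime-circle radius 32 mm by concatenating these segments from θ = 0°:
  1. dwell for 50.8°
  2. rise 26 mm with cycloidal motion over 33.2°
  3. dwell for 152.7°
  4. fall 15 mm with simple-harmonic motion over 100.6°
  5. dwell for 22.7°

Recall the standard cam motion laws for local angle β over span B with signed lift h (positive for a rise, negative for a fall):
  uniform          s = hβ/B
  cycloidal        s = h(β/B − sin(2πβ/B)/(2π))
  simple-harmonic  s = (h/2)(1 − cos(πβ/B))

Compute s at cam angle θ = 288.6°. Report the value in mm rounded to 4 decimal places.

seg 1 [0°–50.8°] dwell: s stays 0.0000
seg 2 [50.8°–84°] cycloidal, h=26: full span → s += 26 → s = 26.0000
seg 3 [84°–236.7°] dwell: s stays 26.0000
seg 4 [236.7°–337.3°] simple-harmonic, h=-15: θ=288.6° here. β=51.9, B=100.6. -15/2·(1 − cos(π·0.5159)) = -7.8746 → s = 18.1254

18.1254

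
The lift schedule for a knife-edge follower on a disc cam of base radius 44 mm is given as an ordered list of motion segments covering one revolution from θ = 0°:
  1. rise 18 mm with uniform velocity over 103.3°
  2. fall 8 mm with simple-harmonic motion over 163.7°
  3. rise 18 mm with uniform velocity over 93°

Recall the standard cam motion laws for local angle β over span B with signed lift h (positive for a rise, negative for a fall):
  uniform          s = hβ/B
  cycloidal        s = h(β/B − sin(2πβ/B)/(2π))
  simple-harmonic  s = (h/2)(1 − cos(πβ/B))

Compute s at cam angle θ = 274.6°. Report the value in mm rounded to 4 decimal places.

seg 1 [0°–103.3°] uniform, h=18: full span → s += 18 → s = 18.0000
seg 2 [103.3°–267°] simple-harmonic, h=-8: full span → s += -8 → s = 10.0000
seg 3 [267°–360°] uniform, h=18: θ=274.6° here. β=7.6, B=93. 18·7.6/93 = 1.4710 → s = 11.4710

11.4710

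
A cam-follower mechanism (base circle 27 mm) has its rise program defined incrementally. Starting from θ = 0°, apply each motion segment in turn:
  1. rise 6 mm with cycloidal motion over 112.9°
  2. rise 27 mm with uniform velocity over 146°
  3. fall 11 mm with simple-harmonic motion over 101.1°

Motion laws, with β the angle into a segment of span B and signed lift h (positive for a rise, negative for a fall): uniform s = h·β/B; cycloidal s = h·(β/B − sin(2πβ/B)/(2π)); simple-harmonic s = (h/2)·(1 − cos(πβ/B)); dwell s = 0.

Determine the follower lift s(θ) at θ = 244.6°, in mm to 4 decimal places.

seg 1 [0°–112.9°] cycloidal, h=6: full span → s += 6 → s = 6.0000
seg 2 [112.9°–258.9°] uniform, h=27: θ=244.6° here. β=131.7, B=146. 27·131.7/146 = 24.3555 → s = 30.3555

30.3555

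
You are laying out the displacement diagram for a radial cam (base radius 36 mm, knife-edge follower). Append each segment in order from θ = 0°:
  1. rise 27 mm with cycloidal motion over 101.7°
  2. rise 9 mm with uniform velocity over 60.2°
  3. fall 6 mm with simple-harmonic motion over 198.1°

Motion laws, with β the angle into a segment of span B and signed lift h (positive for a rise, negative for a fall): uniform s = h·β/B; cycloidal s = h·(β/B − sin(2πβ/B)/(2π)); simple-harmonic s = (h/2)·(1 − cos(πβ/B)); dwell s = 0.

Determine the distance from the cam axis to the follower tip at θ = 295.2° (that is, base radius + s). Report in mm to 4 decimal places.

seg 1 [0°–101.7°] cycloidal, h=27: full span → s += 27 → s = 27.0000
seg 2 [101.7°–161.9°] uniform, h=9: full span → s += 9 → s = 36.0000
seg 3 [161.9°–360°] simple-harmonic, h=-6: θ=295.2° here. β=133.3, B=198.1. -6/2·(1 − cos(π·0.6729)) = -4.5505 → s = 31.4495
radial distance = base radius + s = 36 + 31.4495 = 67.4495

67.4495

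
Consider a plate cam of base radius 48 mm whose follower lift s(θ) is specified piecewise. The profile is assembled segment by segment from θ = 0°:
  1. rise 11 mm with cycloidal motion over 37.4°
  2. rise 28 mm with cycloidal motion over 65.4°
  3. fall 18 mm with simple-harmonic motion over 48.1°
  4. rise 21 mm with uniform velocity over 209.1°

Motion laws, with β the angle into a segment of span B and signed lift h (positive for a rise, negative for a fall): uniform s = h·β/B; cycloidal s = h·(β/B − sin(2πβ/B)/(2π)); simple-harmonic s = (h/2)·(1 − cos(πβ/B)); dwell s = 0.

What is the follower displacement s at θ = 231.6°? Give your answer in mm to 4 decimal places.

seg 1 [0°–37.4°] cycloidal, h=11: full span → s += 11 → s = 11.0000
seg 2 [37.4°–102.8°] cycloidal, h=28: full span → s += 28 → s = 39.0000
seg 3 [102.8°–150.9°] simple-harmonic, h=-18: full span → s += -18 → s = 21.0000
seg 4 [150.9°–360°] uniform, h=21: θ=231.6° here. β=80.7, B=209.1. 21·80.7/209.1 = 8.1047 → s = 29.1047

29.1047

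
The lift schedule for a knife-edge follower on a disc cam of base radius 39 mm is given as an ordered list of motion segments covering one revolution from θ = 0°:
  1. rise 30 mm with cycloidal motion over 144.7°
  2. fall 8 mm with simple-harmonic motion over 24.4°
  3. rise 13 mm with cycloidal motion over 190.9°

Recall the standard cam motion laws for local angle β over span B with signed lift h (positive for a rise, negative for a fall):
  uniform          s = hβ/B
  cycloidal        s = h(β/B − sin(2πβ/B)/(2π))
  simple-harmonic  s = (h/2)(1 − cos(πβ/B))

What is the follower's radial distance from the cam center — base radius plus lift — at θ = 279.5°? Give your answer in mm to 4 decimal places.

seg 1 [0°–144.7°] cycloidal, h=30: full span → s += 30 → s = 30.0000
seg 2 [144.7°–169.1°] simple-harmonic, h=-8: full span → s += -8 → s = 22.0000
seg 3 [169.1°–360°] cycloidal, h=13: θ=279.5° here. β=110.4, B=190.9. 13·(0.5783 − sin(2π·0.5783)/(2π)) = 8.4956 → s = 30.4956
radial distance = base radius + s = 39 + 30.4956 = 69.4956

69.4956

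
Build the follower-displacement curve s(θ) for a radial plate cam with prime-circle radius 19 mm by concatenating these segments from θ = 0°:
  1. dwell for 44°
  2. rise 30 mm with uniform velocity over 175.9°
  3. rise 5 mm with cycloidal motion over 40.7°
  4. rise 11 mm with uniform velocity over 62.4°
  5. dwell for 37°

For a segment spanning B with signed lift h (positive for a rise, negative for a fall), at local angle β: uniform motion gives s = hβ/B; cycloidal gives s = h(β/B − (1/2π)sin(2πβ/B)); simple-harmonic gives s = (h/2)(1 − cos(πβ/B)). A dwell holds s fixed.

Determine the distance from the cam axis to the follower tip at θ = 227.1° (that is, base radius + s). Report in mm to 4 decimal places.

seg 1 [0°–44°] dwell: s stays 0.0000
seg 2 [44°–219.9°] uniform, h=30: full span → s += 30 → s = 30.0000
seg 3 [219.9°–260.6°] cycloidal, h=5: θ=227.1° here. β=7.2, B=40.7. 5·(0.1769 − sin(2π·0.1769)/(2π)) = 0.1712 → s = 30.1712
radial distance = base radius + s = 19 + 30.1712 = 49.1712

49.1712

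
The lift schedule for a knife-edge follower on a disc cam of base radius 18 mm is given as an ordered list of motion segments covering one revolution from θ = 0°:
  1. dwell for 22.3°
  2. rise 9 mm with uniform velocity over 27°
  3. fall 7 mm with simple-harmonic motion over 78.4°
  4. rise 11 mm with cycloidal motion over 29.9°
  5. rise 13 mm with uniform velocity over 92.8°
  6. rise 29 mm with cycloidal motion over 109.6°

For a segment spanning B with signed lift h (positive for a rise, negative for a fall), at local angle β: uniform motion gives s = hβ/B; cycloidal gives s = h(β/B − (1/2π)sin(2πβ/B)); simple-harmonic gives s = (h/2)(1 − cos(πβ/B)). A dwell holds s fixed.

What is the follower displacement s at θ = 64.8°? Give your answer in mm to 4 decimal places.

seg 1 [0°–22.3°] dwell: s stays 0.0000
seg 2 [22.3°–49.3°] uniform, h=9: full span → s += 9 → s = 9.0000
seg 3 [49.3°–127.7°] simple-harmonic, h=-7: θ=64.8° here. β=15.5, B=78.4. -7/2·(1 − cos(π·0.1977)) = -0.6537 → s = 8.3463

8.3463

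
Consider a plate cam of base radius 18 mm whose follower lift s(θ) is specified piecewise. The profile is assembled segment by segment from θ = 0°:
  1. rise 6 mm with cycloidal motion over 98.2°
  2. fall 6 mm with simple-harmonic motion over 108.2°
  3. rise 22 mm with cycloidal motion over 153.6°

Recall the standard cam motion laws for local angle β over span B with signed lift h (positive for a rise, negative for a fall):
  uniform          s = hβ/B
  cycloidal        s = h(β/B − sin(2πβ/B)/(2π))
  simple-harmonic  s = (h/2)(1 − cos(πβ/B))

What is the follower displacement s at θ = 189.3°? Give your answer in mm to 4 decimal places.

seg 1 [0°–98.2°] cycloidal, h=6: full span → s += 6 → s = 6.0000
seg 2 [98.2°–206.4°] simple-harmonic, h=-6: θ=189.3° here. β=91.1, B=108.2. -6/2·(1 − cos(π·0.8420)) = -5.6378 → s = 0.3622

0.3622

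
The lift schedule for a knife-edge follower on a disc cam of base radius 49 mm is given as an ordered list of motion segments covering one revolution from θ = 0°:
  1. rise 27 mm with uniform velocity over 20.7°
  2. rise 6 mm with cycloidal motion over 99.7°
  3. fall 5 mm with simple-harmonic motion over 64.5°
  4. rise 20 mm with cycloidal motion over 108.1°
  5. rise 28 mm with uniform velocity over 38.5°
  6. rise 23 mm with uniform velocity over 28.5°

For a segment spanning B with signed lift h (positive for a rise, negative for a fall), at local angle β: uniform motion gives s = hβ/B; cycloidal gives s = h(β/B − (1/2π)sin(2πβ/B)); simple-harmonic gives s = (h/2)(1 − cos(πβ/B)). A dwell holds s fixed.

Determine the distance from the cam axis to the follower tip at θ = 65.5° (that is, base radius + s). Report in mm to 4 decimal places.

seg 1 [0°–20.7°] uniform, h=27: full span → s += 27 → s = 27.0000
seg 2 [20.7°–120.4°] cycloidal, h=6: θ=65.5° here. β=44.8, B=99.7. 6·(0.4493 − sin(2π·0.4493)/(2π)) = 2.3973 → s = 29.3973
radial distance = base radius + s = 49 + 29.3973 = 78.3973

78.3973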